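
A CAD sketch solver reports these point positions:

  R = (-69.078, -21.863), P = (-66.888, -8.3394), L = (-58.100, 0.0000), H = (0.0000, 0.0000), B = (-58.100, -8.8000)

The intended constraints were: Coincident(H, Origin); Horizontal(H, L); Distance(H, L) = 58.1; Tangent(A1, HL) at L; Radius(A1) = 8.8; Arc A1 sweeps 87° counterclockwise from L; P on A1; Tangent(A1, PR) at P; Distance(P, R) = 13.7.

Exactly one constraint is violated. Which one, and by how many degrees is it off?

Tangent(A1, PR) at P — off by 6.20°.

H = (0.00, 0.00) ✓; H.y = 0.00, L.y = 0.00 ✓; |HL| = 58.10 ✓; ∠(BL, LH) = 90.00° ✓; |BL| = 8.800 ✓; bearing(B→P) − bearing(B→L) = 87.00° ✓; |BP| = 8.800 ✓; ∠(BP, PR) = 96.20° ✗; |PR| = 13.70 ✓.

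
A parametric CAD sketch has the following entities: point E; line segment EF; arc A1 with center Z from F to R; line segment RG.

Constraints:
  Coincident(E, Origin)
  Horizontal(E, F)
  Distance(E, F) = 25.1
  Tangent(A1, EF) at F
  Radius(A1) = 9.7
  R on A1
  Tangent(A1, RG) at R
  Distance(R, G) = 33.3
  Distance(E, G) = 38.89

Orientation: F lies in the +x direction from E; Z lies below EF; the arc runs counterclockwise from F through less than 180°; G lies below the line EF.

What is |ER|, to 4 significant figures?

17.24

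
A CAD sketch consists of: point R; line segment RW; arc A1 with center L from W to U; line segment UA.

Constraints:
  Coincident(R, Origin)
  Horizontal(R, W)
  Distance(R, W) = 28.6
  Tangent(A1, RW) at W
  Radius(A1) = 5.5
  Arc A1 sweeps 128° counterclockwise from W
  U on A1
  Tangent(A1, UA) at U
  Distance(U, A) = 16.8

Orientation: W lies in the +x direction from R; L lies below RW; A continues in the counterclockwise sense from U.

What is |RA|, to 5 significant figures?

41.077

On A1, W sits at bearing 90° from L; a 128° counterclockwise sweep puts U at bearing 218°, so U = L + 5.5·(cos 218°, sin 218°) = (24.266, -8.8861). The tangent condition forces LU to be normal to UA, so UA runs along (−sin 218°, cos 218°); with |UA| = 16.8, A = (34.609, -22.125). Then |RA| = |A − R| = 41.077.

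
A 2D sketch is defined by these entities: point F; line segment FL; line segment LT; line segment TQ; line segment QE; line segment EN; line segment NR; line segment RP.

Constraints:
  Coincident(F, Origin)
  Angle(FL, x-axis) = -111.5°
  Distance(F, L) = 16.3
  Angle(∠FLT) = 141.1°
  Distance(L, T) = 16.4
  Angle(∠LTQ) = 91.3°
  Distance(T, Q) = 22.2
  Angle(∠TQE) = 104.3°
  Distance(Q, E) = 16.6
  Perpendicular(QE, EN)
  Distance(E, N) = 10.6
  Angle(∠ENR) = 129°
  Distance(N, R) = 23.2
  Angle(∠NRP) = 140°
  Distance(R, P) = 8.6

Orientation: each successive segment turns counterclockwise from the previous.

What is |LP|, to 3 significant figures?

20.4

F is at the origin; FL runs at -111.5° with length 16.3, so L = (-5.97, -15.2). ∠FLT = 141.1° gives LT at -72.6° from the x-axis; with |LT| = 16.4, T = (-1.07, -30.8). ∠LTQ = 91.3° gives TQ at 16.1° from the x-axis; with |TQ| = 22.2, Q = (20.3, -24.7). ∠TQE = 104.3° gives QE at 91.8° from the x-axis; with |QE| = 16.6, E = (19.7, -8.07). The perpendicularity gives EN at right angles to QE, so EN runs at -178°; with |EN| = 10.6, N = (9.14, -8.40). ∠ENR = 129.0° gives NR at -127° from the x-axis; with |NR| = 23.2, R = (-4.88, -26.9). ∠NRP = 140.0° gives RP at -87.2° from the x-axis; with |RP| = 8.6, P = (-4.46, -35.5). Then |LP| = |P − L| = 20.4.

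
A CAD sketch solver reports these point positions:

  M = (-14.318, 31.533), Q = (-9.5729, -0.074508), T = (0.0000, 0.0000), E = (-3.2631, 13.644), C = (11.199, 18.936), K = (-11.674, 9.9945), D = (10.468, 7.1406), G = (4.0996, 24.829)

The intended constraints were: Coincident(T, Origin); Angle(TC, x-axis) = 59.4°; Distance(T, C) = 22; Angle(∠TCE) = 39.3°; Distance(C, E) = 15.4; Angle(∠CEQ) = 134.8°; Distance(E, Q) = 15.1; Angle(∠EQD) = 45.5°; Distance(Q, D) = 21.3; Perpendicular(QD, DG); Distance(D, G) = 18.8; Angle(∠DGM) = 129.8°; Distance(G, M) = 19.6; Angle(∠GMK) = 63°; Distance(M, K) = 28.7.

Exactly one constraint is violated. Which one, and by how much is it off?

Distance(M, K) = 28.7 — off by 7.00.

T = (0.00, 0.00) ✓; TC at 59.40° ✓; |TC| = 22.00 ✓; ∠TCE = 39.30° ✓; |CE| = 15.40 ✓; ∠CEQ = 134.8° ✓; |EQ| = 15.10 ✓; ∠EQD = 45.50° ✓; |QD| = 21.30 ✓; ∠(QD, DG) = 90.00° ✓; |DG| = 18.80 ✓; ∠DGM = 129.8° ✓; |GM| = 19.60 ✓; ∠GMK = 63.00° ✓; |MK| = 21.70 ✗.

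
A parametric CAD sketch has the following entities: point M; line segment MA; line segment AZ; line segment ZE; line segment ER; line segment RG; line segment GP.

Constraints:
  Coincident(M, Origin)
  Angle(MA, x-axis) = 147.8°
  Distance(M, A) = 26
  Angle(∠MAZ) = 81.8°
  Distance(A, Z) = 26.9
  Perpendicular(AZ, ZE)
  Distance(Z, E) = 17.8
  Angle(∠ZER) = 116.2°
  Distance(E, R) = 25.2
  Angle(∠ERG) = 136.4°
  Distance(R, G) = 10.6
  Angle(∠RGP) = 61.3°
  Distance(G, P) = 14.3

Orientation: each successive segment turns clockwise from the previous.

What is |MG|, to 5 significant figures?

9.5342

∠ZER = 116.2° gives ER at -104.20° from the x-axis; with |ER| = 25.2, R = (2.8070, -1.6264). ∠ERG = 136.4° gives RG at -147.80° from the x-axis; with |RG| = 10.6, G = (-6.1626, -7.2749). Then |MG| = |G − M| = 9.5342.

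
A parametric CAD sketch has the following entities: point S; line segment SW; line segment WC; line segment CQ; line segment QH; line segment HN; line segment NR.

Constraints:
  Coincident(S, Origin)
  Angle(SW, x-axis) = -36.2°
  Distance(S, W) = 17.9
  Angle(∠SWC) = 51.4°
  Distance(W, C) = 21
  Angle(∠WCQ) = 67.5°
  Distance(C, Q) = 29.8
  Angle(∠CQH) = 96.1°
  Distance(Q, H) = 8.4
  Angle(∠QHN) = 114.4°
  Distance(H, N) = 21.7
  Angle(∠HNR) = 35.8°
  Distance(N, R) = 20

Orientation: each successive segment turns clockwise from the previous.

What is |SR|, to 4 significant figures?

4.287

S is at the origin; SW runs at -36.2° with length 17.9, so W = (14.44, -10.57). ∠SWC = 51.4° gives WC at -164.8° from the x-axis; with |WC| = 21.0, C = (-5.821, -16.08). ∠WCQ = 67.5° gives CQ at 82.70° from the x-axis; with |CQ| = 29.8, Q = (-2.034, 13.48). ∠CQH = 96.1° gives QH at -1.200° from the x-axis; with |QH| = 8.4, H = (6.364, 13.30). ∠QHN = 114.4° gives HN at -66.80° from the x-axis; with |HN| = 21.7, N = (14.91, -6.641). ∠HNR = 35.8° gives NR at 149.0° from the x-axis; with |NR| = 20.0, R = (-2.231, 3.660). Then |SR| = |R − S| = 4.287.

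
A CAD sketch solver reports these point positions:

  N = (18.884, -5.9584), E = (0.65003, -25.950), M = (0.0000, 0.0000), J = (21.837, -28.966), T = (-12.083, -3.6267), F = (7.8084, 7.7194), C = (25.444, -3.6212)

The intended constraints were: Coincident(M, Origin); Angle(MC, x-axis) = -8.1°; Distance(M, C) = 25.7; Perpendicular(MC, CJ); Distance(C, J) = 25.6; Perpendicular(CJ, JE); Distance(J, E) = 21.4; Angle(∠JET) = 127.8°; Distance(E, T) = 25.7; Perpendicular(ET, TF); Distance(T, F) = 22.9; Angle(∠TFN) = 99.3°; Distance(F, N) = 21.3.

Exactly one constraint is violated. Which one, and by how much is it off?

Distance(F, N) = 21.3 — off by 3.70.

M = (0.00, 0.00) ✓; MC at -8.100° ✓; |MC| = 25.70 ✓; ∠(MC, CJ) = 90.00° ✓; |CJ| = 25.60 ✓; ∠(CJ, JE) = 90.00° ✓; |JE| = 21.40 ✓; ∠JET = 127.8° ✓; |ET| = 25.70 ✓; ∠(ET, TF) = 90.00° ✓; |TF| = 22.90 ✓; ∠TFN = 99.30° ✓; |FN| = 17.60 ✗.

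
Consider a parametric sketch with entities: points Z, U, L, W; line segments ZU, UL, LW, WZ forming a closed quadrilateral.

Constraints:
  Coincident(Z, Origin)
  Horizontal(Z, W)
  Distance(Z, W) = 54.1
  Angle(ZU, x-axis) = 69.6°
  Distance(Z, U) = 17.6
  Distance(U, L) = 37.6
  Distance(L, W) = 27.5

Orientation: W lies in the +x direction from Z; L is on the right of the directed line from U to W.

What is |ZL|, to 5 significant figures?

32.368

Checks: |UL| = 37.60 ✓; |LW| = 27.50 ✓.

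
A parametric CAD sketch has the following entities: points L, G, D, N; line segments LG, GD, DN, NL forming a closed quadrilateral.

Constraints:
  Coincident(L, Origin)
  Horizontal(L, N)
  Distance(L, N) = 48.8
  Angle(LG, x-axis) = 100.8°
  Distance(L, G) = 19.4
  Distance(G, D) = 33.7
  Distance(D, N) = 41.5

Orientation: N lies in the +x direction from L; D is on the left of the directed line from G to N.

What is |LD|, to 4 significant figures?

43.53

Checks: |LN| = 48.80 ✓; |LG| = 19.40 ✓; |GD| = 33.70 ✓; |DN| = 41.50 ✓.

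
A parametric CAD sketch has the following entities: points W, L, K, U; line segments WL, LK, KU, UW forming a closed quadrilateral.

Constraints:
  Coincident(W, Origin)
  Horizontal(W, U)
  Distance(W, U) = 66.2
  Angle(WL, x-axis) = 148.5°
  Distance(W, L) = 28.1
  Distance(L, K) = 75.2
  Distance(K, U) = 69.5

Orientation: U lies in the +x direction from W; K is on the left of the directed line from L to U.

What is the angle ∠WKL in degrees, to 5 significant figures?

21.923°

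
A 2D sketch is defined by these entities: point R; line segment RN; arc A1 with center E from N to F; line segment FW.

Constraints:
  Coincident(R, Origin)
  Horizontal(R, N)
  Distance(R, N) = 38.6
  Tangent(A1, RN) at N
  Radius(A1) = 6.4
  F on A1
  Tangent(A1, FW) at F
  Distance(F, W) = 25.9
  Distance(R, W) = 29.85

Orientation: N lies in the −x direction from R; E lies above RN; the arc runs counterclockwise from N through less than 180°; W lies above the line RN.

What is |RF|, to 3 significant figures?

33.5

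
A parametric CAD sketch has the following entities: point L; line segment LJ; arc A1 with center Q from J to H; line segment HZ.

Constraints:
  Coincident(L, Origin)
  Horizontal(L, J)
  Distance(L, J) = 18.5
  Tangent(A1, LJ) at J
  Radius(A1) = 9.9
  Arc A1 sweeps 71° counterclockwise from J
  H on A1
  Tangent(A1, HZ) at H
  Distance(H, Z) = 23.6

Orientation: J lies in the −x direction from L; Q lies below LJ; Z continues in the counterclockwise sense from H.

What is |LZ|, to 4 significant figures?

45.87

L is at the origin; L and J share the same y with |LJ| = 18.5 and J on the −x side, so J = (-18.50, 0.000). A1 meets LJ tangentially, so QJ is at right angles to LJ, so Q = J + (0, -9.9) = (-18.50, -9.900). On A1, J sits at bearing 90° from Q; a 71° counterclockwise sweep puts H at bearing 161°, so H = Q + 9.9·(cos 161°, sin 161°) = (-27.86, -6.677). The tangent condition forces QH to be normal to HZ, so HZ runs along (−sin 161°, cos 161°); with |HZ| = 23.6, Z = (-35.54, -28.99). Then |LZ| = |Z − L| = 45.87.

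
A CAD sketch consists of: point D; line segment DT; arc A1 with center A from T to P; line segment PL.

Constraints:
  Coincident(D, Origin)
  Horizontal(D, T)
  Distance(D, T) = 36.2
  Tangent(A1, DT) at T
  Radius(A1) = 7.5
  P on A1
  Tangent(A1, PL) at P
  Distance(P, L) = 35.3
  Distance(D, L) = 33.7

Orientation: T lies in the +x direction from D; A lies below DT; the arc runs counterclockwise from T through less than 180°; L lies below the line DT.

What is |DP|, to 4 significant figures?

30.21

Checks: |AP| = 7.500 ✓; ∠(AP, PL) = 90.00° ✓; |PL| = 35.30 ✓; |DL| = 33.70 ✓.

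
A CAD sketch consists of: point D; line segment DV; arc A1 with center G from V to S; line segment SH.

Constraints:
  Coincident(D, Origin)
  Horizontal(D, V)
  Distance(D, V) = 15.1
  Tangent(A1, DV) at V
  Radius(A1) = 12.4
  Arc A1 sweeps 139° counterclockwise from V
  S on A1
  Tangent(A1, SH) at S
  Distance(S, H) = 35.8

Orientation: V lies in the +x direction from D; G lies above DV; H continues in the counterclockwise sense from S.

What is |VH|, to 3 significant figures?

49.0

On A1, V sits at bearing -90° from G; a 139° counterclockwise sweep puts S at bearing 49°, so S = G + 12.4·(cos 49°, sin 49°) = (23.2, 21.8). A1 meets SH tangentially, so GS is at right angles to SH, so SH runs along (−sin 49°, cos 49°); with |SH| = 35.8, H = (-3.78, 45.2). Then |VH| = |H − V| = 49.0.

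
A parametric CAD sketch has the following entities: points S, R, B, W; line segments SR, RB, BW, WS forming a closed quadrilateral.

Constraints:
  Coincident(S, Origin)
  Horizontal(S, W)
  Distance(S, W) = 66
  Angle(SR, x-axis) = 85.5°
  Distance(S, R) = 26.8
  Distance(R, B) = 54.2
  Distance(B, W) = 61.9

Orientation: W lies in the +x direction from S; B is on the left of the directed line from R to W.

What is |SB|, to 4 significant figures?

74.45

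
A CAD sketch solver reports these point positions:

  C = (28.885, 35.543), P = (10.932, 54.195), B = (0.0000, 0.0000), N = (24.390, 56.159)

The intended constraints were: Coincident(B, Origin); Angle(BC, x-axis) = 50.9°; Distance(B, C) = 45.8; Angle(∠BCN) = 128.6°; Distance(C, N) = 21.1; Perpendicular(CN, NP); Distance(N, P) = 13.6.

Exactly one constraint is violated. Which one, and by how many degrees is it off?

Perpendicular(CN, NP) — off by 4.00°.

B = (0.00, 0.00) ✓; BC at 50.90° ✓; |BC| = 45.80 ✓; ∠BCN = 128.6° ✓; |CN| = 21.10 ✓; ∠(CN, NP) = 86.00° ✗; |NP| = 13.60 ✓.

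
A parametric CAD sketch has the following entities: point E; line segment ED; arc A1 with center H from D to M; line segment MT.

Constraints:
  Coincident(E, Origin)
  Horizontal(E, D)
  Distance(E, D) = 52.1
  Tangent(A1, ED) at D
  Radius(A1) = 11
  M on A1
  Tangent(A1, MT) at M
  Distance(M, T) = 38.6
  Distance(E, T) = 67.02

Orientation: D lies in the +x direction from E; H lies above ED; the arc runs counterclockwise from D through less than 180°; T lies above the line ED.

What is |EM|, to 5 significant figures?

63.925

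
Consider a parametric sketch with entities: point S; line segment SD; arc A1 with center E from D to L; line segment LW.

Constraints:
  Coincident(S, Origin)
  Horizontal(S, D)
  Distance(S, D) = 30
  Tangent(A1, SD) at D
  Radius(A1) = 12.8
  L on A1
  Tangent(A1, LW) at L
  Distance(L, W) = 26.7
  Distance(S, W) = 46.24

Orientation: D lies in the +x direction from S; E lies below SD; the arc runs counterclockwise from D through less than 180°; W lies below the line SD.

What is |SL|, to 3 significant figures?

22.7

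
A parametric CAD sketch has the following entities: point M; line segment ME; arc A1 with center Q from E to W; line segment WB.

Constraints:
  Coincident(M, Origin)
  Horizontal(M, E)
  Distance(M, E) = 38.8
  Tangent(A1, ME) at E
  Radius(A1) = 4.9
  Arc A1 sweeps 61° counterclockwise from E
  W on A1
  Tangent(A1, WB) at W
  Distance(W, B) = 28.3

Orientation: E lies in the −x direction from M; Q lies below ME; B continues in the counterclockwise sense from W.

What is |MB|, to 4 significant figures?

63.01

M is at the origin; M and E share the same y with |ME| = 38.8 and E on the −x side, so E = (-38.80, 0.000). Tangency of A1 to ME means the radius QE is perpendicular to ME, so Q = E + (0, -4.9) = (-38.80, -4.900). On A1, E sits at bearing 90° from Q; a 61° counterclockwise sweep puts W at bearing 151°, so W = Q + 4.9·(cos 151°, sin 151°) = (-43.09, -2.524). Tangency of A1 to WB means the radius QW is perpendicular to WB, so WB runs along (−sin 151°, cos 151°); with |WB| = 28.3, B = (-56.81, -27.28). Then |MB| = |B − M| = 63.01.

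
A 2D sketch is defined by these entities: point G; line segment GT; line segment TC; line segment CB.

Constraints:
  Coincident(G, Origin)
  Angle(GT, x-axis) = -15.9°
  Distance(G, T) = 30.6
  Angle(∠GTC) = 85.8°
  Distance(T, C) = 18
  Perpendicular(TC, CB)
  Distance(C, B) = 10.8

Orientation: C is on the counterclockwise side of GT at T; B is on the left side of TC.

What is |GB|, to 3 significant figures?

25.2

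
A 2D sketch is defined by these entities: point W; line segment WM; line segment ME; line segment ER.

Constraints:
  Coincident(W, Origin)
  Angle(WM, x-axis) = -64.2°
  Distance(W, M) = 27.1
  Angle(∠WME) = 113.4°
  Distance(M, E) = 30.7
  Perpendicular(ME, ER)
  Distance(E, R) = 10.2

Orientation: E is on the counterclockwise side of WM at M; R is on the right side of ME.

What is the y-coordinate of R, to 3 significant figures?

-33.3

W is at the origin; WM runs at -64.2° with length 27.1, so M = 27.1·(cos -64.2°, sin -64.2°) = (11.8, -24.4). ∠WME = 113.4°, so ME runs at -64.2° + (180° − 113.4°) = 2.40° from the x-axis; with |ME| = 30.7, E = M + 30.7·(cos 2.40°, sin 2.40°) = (42.5, -23.1). The perpendicularity gives ER at right angles to ME; with |ER| = 10.2 on the right of ME, R = E + 10.2·(0.0419, -0.999) = (42.9, -33.3). So R.y = -33.3.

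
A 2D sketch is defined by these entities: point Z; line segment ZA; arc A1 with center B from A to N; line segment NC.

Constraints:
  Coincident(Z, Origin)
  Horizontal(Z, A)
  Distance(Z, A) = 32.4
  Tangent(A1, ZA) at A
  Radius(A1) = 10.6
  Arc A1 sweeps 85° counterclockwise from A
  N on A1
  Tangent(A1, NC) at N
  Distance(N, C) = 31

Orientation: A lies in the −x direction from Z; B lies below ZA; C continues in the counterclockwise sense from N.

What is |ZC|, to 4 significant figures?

61.07

Z is at the origin; ZA is horizontal with |ZA| = 32.4 and A on the −x side, so A = (-32.40, 0.000). Tangency of A1 to ZA means the radius BA is perpendicular to ZA, so B = A + (0, -10.6) = (-32.40, -10.60). On A1, A sits at bearing 90° from B; an 85° counterclockwise sweep puts N at bearing 175°, so N = B + 10.6·(cos 175°, sin 175°) = (-42.96, -9.676). A1 meets NC tangentially, so BN is at right angles to NC, so NC runs along (−sin 175°, cos 175°); with |NC| = 31.0, C = (-45.66, -40.56). Then |ZC| = |C − Z| = 61.07.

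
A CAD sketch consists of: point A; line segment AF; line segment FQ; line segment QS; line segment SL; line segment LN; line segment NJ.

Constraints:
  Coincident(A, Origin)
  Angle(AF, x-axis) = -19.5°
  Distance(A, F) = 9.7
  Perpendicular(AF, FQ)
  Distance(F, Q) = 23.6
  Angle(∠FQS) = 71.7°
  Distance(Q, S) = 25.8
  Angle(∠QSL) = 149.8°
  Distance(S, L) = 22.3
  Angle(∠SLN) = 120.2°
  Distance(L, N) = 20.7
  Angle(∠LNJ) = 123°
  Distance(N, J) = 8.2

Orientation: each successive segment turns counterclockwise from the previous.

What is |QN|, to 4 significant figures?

55.23

A is at the origin; AF runs at -19.5° with length 9.7, so F = (9.144, -3.238). AF is perpendicular to FQ, so FQ runs at 70.50°; with |FQ| = 23.6, Q = (17.02, 19.01). ∠FQS = 71.7° gives QS at 178.8° from the x-axis; with |QS| = 25.8, S = (-8.773, 19.55). ∠QSL = 149.8° gives SL at -151.0° from the x-axis; with |SL| = 22.3, L = (-28.28, 8.737). ∠SLN = 120.2° gives LN at -91.20° from the x-axis; with |LN| = 20.7, N = (-28.71, -11.96). Then |QN| = |N − Q| = 55.23.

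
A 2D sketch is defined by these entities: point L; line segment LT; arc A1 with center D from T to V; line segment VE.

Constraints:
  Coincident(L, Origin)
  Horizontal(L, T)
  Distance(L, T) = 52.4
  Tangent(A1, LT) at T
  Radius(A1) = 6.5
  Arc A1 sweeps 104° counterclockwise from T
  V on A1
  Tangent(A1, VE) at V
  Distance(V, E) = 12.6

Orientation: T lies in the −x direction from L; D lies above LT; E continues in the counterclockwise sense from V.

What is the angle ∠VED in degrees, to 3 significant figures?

27.3°

L is at the origin; L and T share the same y with |LT| = 52.4 and T on the −x side, so T = (-52.4, 0.00). A1 meets LT tangentially, so DT is at right angles to LT, so D = T + (0, 6.5) = (-52.4, 6.50). On A1, T sits at bearing -90° from D; a 104° counterclockwise sweep puts V at bearing 14°, so V = D + 6.5·(cos 14°, sin 14°) = (-46.1, 8.07). The tangent condition forces DV to be normal to VE, so VE runs along (−sin 14°, cos 14°); with |VE| = 12.6, E = (-49.1, 20.3). Then cos ∠VED = EV·ED / (|EV||ED|), giving 27.3°.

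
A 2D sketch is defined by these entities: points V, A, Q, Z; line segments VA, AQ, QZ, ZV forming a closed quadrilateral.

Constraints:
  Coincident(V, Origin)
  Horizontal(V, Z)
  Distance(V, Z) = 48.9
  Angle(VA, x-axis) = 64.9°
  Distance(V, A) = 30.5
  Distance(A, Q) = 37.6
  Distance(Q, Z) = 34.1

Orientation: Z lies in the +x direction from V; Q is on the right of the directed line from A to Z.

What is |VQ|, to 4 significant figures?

18.99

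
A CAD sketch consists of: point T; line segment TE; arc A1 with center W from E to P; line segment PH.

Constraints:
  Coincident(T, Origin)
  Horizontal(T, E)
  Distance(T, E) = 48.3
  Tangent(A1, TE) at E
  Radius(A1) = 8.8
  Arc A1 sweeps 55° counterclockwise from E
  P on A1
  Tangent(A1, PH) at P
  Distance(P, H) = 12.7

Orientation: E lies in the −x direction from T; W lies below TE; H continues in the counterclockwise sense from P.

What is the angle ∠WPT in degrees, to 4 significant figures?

38.87°

T is at the origin; T and E share the same y with |TE| = 48.3 and E on the −x side, so E = (-48.30, 0.000). The tangent condition forces WE to be normal to TE, so W = E + (0, -8.8) = (-48.30, -8.800). On A1, E sits at bearing 90° from W; a 55° counterclockwise sweep puts P at bearing 145°, so P = W + 8.8·(cos 145°, sin 145°) = (-55.51, -3.753). Then cos ∠WPT = PW·PT / (|PW||PT|), giving 38.87°.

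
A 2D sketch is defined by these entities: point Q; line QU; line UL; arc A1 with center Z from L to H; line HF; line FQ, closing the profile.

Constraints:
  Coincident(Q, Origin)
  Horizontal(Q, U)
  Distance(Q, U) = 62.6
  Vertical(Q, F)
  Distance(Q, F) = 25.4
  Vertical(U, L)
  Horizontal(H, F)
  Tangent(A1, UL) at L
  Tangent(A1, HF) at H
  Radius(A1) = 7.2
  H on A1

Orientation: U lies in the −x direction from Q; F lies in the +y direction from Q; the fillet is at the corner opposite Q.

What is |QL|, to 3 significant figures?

65.2

Q is at the origin; QU is horizontal with |QU| = 62.6 and U on the −x side, so U = (-62.6, 0.00). Q and F share the same x with |QF| = 25.4 and F on the +y side, so F = (0.00, 25.4). The virtual corner opposite Q is at (-62.6, 25.4). A1 meets UL tangentially, so ZL is at right angles to UL and since A1 is tangent to HF there, ZH ⟂ HF, with radius 7.2, so the center Z sits 7.2 in from both sides at Z = (-55.4, 18.2). That places the tangent points at L = (-62.6, 18.2) on UL and H = (-55.4, 25.4) on HF. Then |QL| = |L − Q| = 65.2.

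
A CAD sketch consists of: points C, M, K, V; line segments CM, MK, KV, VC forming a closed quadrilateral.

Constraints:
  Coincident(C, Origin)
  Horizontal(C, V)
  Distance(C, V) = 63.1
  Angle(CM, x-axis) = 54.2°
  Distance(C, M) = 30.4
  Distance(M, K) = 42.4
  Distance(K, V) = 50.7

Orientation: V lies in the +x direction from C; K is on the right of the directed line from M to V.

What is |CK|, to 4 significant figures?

23.57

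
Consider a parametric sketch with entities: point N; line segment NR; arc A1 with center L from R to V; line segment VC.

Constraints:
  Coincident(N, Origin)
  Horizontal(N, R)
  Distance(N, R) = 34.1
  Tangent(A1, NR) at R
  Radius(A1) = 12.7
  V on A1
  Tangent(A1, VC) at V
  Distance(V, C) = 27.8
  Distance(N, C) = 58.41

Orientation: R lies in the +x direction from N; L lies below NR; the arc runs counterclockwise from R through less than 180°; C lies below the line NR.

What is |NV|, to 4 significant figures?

31.08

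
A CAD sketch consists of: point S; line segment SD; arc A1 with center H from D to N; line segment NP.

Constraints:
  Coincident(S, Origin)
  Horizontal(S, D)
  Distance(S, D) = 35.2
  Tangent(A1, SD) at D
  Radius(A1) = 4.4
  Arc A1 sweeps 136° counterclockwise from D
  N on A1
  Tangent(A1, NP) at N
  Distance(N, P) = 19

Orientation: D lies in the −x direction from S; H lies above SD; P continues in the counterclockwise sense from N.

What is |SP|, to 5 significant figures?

50.297

On A1, D sits at bearing -90° from H; a 136° counterclockwise sweep puts N at bearing 46°, so N = H + 4.4·(cos 46°, sin 46°) = (-32.144, 7.5651). A1 meets NP tangentially, so HN is at right angles to NP, so NP runs along (−sin 46°, cos 46°); with |NP| = 19.0, P = (-45.811, 20.764). Then |SP| = |P − S| = 50.297.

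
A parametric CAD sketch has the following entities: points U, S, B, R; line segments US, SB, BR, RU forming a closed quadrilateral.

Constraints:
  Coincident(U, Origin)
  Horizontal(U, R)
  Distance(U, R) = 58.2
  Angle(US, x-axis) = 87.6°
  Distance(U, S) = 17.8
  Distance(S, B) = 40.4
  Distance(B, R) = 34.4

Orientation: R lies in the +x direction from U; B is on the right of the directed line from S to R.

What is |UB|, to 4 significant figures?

29.67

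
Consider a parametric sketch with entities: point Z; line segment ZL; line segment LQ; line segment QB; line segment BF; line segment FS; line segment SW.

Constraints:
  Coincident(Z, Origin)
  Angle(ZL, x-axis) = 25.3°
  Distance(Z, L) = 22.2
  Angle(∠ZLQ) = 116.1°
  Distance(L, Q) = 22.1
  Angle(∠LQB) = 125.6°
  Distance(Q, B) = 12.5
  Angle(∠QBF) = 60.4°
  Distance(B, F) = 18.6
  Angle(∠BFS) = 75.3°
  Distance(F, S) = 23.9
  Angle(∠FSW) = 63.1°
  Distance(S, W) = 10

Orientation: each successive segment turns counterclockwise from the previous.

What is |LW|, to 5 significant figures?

23.331

∠BFS = 75.3° gives FS at 7.9000° from the x-axis; with |FS| = 23.9, S = (31.789, 23.819). ∠FSW = 63.1° gives SW at 124.80° from the x-axis; with |SW| = 10.0, W = (26.082, 32.030). Then |LW| = |W − L| = 23.331.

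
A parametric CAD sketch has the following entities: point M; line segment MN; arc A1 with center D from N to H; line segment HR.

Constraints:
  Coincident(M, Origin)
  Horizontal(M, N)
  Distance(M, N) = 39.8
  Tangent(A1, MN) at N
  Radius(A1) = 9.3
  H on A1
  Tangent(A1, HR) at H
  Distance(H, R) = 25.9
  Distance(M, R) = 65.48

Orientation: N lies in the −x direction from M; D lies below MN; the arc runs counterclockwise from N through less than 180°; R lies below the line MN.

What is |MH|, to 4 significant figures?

48.70

Checks: M.y = 0.00, N.y = 0.00 ✓; |DN| = 9.300 ✓; |DH| = 9.300 ✓; ∠(DH, HR) = 90.00° ✓; |HR| = 25.90 ✓; |MR| = 65.48 ✓.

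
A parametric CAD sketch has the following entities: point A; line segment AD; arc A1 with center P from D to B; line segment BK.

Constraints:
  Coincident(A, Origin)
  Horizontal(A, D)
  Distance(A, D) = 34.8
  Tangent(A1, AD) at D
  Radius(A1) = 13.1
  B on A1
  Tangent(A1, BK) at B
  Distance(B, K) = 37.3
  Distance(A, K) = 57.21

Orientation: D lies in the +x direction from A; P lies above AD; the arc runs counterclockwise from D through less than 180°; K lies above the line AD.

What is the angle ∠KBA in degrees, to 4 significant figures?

80.41°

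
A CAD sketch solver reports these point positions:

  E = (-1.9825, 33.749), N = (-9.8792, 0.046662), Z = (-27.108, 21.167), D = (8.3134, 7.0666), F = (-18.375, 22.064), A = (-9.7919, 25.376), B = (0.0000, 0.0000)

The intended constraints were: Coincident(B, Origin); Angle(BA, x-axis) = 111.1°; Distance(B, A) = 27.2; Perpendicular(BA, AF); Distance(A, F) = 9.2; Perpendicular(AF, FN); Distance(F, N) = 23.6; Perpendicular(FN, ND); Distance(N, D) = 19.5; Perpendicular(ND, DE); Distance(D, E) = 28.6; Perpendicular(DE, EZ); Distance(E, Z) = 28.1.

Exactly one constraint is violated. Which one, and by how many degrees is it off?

Perpendicular(DE, EZ) — off by 5.50°.

B = (0.00, 0.00) ✓; BA at 111.1° ✓; |BA| = 27.20 ✓; ∠(BA, AF) = 90.00° ✓; |AF| = 9.200 ✓; ∠(AF, FN) = 90.00° ✓; |FN| = 23.60 ✓; ∠(FN, ND) = 90.00° ✓; |ND| = 19.50 ✓; ∠(ND, DE) = 90.00° ✓; |DE| = 28.60 ✓; ∠(DE, EZ) = 95.50° ✗; |EZ| = 28.10 ✓.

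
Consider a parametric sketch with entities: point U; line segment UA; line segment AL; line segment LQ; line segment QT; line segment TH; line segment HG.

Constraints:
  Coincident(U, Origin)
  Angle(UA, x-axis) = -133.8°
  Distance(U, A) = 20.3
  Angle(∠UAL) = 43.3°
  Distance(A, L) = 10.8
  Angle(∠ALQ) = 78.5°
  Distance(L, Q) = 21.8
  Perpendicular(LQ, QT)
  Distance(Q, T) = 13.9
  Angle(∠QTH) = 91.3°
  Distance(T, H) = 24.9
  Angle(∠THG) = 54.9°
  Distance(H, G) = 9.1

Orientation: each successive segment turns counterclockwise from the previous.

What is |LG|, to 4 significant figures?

7.178

U is at the origin; UA runs at -133.8° with length 20.3, so A = (-14.05, -14.65). ∠UAL = 43.3° gives AL at 2.900° from the x-axis; with |AL| = 10.8, L = (-3.264, -14.11). ∠ALQ = 78.5° gives LQ at 104.4° from the x-axis; with |LQ| = 21.8, Q = (-8.686, 7.010). The perpendicularity gives QT at right angles to LQ, so QT runs at -165.6°; with |QT| = 13.9, T = (-22.15, 3.553). ∠QTH = 91.3° gives TH at -76.90° from the x-axis; with |TH| = 24.9, H = (-16.51, -20.70). ∠THG = 54.9° gives HG at 48.20° from the x-axis; with |HG| = 9.1, G = (-10.44, -13.92). Then |LG| = |G − L| = 7.178.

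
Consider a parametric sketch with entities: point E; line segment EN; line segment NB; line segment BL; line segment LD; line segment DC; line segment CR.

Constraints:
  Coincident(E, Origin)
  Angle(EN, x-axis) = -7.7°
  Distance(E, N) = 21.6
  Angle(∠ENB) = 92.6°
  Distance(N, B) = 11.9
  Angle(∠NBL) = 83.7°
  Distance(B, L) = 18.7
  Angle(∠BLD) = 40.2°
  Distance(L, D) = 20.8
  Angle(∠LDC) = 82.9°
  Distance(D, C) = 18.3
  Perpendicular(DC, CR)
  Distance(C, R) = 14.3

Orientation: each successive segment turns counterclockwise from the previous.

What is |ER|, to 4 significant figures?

27.06

∠LDC = 82.9° gives DC at 52.90° from the x-axis; with |DC| = 18.3, C = (30.83, 10.21). DC is perpendicular to CR, so CR runs at 142.9°; with |CR| = 14.3, R = (19.42, 18.84). Then |ER| = |R − E| = 27.06.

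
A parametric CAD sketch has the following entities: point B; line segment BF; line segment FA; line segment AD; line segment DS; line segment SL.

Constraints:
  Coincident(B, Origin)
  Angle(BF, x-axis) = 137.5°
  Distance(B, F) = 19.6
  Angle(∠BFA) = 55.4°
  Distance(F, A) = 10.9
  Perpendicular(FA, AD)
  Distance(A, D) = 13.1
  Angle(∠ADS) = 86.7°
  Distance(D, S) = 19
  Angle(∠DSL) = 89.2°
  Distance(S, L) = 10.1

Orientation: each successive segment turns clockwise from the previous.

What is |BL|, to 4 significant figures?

23.30

B is at the origin; BF runs at 137.5° with length 19.6, so F = (-14.45, 13.24). ∠BFA = 55.4° gives FA at 12.90° from the x-axis; with |FA| = 10.9, A = (-3.826, 15.67). The perpendicularity gives AD at right angles to FA, so AD runs at -77.10°; with |AD| = 13.1, D = (-0.9012, 2.906). ∠ADS = 86.7° gives DS at -170.4° from the x-axis; with |DS| = 19.0, S = (-19.64, -0.2630). ∠DSL = 89.2° gives SL at 98.80° from the x-axis; with |SL| = 10.1, L = (-21.18, 9.718). Then |BL| = |L − B| = 23.30.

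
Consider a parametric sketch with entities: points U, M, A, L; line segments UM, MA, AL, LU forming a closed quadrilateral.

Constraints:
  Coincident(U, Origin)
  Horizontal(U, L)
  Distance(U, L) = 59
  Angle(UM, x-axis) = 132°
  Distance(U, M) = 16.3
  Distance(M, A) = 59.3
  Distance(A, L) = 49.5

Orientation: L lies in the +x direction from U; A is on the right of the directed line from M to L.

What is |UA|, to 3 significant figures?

43.1

Checks: UM at 132.0° ✓; |MA| = 59.30 ✓; |AL| = 49.50 ✓.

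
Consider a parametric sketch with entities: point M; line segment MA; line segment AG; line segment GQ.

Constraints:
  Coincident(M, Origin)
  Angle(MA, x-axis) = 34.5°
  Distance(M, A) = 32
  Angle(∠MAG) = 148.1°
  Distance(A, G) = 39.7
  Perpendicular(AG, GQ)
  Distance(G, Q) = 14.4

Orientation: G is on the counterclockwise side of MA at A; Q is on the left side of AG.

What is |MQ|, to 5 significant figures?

66.914

M is at the origin; MA runs at 34.5° with length 32.0, so A = 32.0·(cos 34.5°, sin 34.5°) = (26.372, 18.125). ∠MAG = 148.1°, so AG runs at 34.5° + (180° − 148.1°) = 66.400° from the x-axis; with |AG| = 39.7, G = A + 39.7·(cos 66.400°, sin 66.400°) = (42.266, 54.505). AG is perpendicular to GQ; with |GQ| = 14.4 on the left of AG, Q = G + 14.4·(-0.91636, 0.40035) = (29.070, 60.270). Then |MQ| = |Q − M| = 66.914.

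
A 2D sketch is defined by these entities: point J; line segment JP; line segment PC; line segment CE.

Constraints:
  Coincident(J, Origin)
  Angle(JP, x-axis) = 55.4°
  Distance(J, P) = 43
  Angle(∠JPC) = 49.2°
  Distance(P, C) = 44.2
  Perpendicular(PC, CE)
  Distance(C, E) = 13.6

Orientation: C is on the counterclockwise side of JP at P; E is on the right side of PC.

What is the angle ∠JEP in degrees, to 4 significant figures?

53.66°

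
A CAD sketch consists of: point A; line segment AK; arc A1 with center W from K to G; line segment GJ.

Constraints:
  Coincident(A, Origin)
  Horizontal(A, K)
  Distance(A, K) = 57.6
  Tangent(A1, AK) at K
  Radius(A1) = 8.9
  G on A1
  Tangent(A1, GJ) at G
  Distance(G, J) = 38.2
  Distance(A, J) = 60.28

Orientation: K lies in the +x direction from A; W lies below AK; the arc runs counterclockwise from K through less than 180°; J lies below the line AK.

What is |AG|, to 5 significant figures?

49.402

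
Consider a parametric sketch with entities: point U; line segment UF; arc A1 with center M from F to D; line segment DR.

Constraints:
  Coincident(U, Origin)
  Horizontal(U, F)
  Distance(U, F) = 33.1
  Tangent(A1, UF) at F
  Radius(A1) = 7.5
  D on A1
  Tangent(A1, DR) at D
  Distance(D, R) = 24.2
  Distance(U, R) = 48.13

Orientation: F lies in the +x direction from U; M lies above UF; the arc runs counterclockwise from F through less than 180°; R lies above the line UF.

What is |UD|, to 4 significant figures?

41.44

Checks: |UF| = 33.10 ✓; |MF| = 7.500 ✓; |MD| = 7.500 ✓; ∠(MD, DR) = 90.00° ✓; |DR| = 24.20 ✓; |UR| = 48.13 ✓.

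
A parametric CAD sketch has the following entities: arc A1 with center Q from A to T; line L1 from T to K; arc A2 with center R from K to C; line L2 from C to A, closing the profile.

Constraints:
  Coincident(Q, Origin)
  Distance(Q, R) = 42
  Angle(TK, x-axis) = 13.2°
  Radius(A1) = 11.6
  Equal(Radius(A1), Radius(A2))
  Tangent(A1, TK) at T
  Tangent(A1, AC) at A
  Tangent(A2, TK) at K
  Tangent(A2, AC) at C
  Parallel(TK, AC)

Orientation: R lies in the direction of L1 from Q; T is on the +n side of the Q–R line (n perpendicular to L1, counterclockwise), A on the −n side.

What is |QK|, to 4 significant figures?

43.57

Tangency of A1 to both parallel lines with radius 11.6 puts T and A at Q ± 11.6·n: T = (-2.649, 11.29), A = (2.649, -11.29). Equal radii place K and C the same way about R: K = R + 11.6·n = (38.24, 20.88), C = R − 11.6·n = (43.54, -1.703). Then |QK| = |K − Q| = 43.57.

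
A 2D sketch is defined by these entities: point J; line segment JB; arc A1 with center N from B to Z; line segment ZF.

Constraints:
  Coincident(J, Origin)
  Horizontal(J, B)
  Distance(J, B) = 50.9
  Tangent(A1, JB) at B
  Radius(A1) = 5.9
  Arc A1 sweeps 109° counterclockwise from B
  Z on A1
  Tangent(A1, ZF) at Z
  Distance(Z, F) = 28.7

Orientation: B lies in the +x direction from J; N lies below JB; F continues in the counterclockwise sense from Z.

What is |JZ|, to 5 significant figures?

45.991

Since A1 is tangent to JB there, NB ⟂ JB, so N = B + (0, -5.9) = (50.900, -5.9000). On A1, B sits at bearing 90° from N; a 109° counterclockwise sweep puts Z at bearing 199°, so Z = N + 5.9·(cos 199°, sin 199°) = (45.321, -7.8209). Then |JZ| = |Z − J| = 45.991.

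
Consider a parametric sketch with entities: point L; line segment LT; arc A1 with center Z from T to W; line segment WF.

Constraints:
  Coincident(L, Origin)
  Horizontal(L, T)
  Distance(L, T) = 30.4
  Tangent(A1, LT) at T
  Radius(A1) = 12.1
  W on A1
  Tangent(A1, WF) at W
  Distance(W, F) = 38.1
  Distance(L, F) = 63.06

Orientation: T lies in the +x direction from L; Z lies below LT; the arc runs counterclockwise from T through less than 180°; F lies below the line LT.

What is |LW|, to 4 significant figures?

26.14

Checks: |ZW| = 12.10 ✓; ∠(ZW, WF) = 90.00° ✓; |WF| = 38.10 ✓; |LF| = 63.06 ✓.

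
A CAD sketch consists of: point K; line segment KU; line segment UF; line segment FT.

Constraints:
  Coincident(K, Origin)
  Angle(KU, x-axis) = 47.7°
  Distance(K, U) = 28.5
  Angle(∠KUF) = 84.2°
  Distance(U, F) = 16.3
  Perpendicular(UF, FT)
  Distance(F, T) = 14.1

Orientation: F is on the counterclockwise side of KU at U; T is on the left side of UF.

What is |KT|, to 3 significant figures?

19.6

∠KUF = 84.2°, so UF runs at 47.7° + (180° − 84.2°) = 144° from the x-axis; with |UF| = 16.3, F = U + 16.3·(cos 144°, sin 144°) = (6.08, 30.8). UF ⟂ FT; with |FT| = 14.1 on the left of UF, T = F + 14.1·(-0.595, -0.804) = (-2.31, 19.4). Then |KT| = |T − K| = 19.6.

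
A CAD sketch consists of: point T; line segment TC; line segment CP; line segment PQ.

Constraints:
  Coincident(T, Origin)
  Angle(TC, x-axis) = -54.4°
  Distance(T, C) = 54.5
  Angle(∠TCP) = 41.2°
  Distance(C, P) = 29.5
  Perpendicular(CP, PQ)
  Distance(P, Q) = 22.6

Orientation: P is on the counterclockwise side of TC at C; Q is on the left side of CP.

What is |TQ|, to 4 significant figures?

17.59

T is at the origin; TC runs at -54.4° with length 54.5, so C = 54.5·(cos -54.4°, sin -54.4°) = (31.73, -44.31). ∠TCP = 41.2°, so CP runs at -54.4° + (180° − 41.2°) = 84.40° from the x-axis; with |CP| = 29.5, P = C + 29.5·(cos 84.40°, sin 84.40°) = (34.60, -14.95). The perpendicularity gives PQ at right angles to CP; with |PQ| = 22.6 on the left of CP, Q = P + 22.6·(-0.9952, 0.09758) = (12.11, -12.75). Then |TQ| = |Q − T| = 17.59.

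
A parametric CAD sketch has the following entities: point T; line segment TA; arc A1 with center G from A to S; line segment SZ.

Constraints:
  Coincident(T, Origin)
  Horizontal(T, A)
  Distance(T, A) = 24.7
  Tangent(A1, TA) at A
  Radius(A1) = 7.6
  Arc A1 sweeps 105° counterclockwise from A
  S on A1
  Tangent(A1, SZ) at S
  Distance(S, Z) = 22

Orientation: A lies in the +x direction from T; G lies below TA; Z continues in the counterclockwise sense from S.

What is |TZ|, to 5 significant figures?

38.486

On A1, A sits at bearing 90° from G; a 105° counterclockwise sweep puts S at bearing 195°, so S = G + 7.6·(cos 195°, sin 195°) = (17.359, -9.5670). A1 meets SZ tangentially, so GS is at right angles to SZ, so SZ runs along (−sin 195°, cos 195°); with |SZ| = 22.0, Z = (23.053, -30.817). Then |TZ| = |Z − T| = 38.486.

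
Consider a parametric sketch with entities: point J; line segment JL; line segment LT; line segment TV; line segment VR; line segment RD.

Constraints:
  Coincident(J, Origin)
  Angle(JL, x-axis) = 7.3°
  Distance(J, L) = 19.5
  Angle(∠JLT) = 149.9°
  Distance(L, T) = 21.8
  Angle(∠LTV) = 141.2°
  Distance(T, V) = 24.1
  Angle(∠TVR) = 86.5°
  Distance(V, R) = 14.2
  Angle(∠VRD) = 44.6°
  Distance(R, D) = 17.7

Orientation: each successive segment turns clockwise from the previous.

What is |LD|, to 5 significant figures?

31.332

∠TVR = 86.5° gives VR at -155.10° from the x-axis; with |VR| = 14.2, R = (38.021, -33.148). ∠VRD = 44.6° gives RD at 69.500° from the x-axis; with |RD| = 17.7, D = (44.220, -16.569). Then |LD| = |D − L| = 31.332.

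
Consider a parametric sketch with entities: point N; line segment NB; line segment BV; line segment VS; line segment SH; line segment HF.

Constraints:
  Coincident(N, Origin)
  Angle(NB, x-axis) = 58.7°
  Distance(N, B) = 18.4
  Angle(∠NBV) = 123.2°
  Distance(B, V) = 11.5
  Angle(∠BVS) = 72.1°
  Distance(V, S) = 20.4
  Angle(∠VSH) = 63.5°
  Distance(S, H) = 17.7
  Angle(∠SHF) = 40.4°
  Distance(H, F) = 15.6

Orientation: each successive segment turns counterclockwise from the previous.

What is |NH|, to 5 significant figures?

8.7803

N is at the origin; NB runs at 58.7° with length 18.4, so B = (9.5592, 15.722). ∠NBV = 123.2° gives BV at 115.50° from the x-axis; with |BV| = 11.5, V = (4.6083, 26.102). ∠BVS = 72.1° gives VS at -136.60° from the x-axis; with |VS| = 20.4, S = (-10.214, 12.085). ∠VSH = 63.5° gives SH at -20.100° from the x-axis; with |SH| = 17.7, H = (6.4081, 6.0024). Then |NH| = |H − N| = 8.7803.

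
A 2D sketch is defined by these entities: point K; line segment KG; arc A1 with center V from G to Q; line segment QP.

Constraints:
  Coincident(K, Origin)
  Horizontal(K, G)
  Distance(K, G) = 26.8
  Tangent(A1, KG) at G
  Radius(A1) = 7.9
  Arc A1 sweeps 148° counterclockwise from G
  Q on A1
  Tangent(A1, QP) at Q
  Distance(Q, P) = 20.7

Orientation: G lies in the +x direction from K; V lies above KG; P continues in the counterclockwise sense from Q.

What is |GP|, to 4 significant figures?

28.85

K is at the origin; KG is horizontal with |KG| = 26.8 and G on the +x side, so G = (26.80, 0.000). Tangency of A1 to KG means the radius VG is perpendicular to KG, so V = G + (0, 7.9) = (26.80, 7.900). On A1, G sits at bearing -90° from V; a 148° counterclockwise sweep puts Q at bearing 58°, so Q = V + 7.9·(cos 58°, sin 58°) = (30.99, 14.60). A1 meets QP tangentially, so VQ is at right angles to QP, so QP runs along (−sin 58°, cos 58°); with |QP| = 20.7, P = (13.43, 25.57). Then |GP| = |P − G| = 28.85.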